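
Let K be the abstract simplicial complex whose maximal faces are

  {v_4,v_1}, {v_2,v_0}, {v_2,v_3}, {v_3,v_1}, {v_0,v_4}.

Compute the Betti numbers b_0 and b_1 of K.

We work with the vertex ordering v_0 < v_1 < v_2 < v_3 < v_4. The simplices of K, each written with vertices in increasing order, are:

  0-simplices (5): [v_0], [v_1], [v_2], [v_3], [v_4]
  1-simplices (5): [v_0,v_2], [v_0,v_4], [v_1,v_3], [v_1,v_4], [v_2,v_3]

Hence C_0 ≅ Z^5, C_1 ≅ Z^5.

Boundary ∂_1: C_1 → C_0 maps an edge to its endpoints' difference, ∂[p,q] = q − p. For instance
  ∂[v_1,v_4] = [v_4] − [v_1].
The resulting 5×5 matrix has rank 4, and its Smith normal form has invariant factors (1,1,1,1).

Computing H_k = (kernel of ∂_k) / (image of ∂_{k+1}):

  H_0: rank C_0 − rank ∂_1 = 5 − 4 = 1, and the invariant factors of ∂_1 are all 1, so H_0 = Z.
  H_1: rank ker ∂_1 − rank ∂_2 = (5 − 4) − 0 = 1, and there is no ∂_2, so H_1 = Z.

Hence the Betti numbers are b_0 = 1, b_1 = 1.

b_0 = 1, b_1 = 1.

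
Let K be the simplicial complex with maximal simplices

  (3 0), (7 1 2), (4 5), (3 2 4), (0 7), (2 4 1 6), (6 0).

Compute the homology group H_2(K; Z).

We work with the vertex ordering 0 < 1 < 2 < 3 < 4 < 5 < 6 < 7. The simplices of K, each written with vertices in increasing order, are:

  0-simplices (8): [0], [1], [2], [3], [4], [5], [6], [7]
  1-simplices (14): [0,3], [0,6], [0,7], [1,2], [1,4], [1,6], [1,7], [2,3], [2,4], [2,6], [2,7], [3,4], [4,5], [4,6]
  2-simplices (6): [1,2,4], [1,2,6], [1,2,7], [1,4,6], [2,3,4], [2,4,6]
  3-simplices (1): [1,2,4,6]

Hence C_0 ≅ Z^8, C_1 ≅ Z^14, C_2 ≅ Z^6, C_3 ≅ Z^1.

Boundary ∂_1: C_1 → C_0 is given by ∂[p,q] = [q] − [p]. For instance
  ∂[1,4] = [4] − [1].
As a 8×14 matrix over Z this has rank 7, with invariant factors (1,1,1,1,1,1,1).

∂_2: C_2 → C_1 acts by ∂[p,q,r] = [q,r] − [p,r] + [p,q]. For instance
  ∂[1,4,6] = [4,6] − [1,6] + [1,4],
  ∂[1,2,4] = [2,4] − [1,4] + [1,2].
The resulting 14×6 matrix has rank 5, and its Smith normal form has invariant factors (1,1,1,1,1).

Boundary ∂_3: C_3 → C_2 sends each 3-simplex σ to the alternating sum Σ_i (−1)^i (σ with its i-th vertex removed). For instance
  ∂[1,2,4,6] = [2,4,6] − [1,4,6] + [1,2,6] − [1,2,4].
The resulting 6×1 matrix has rank 1, and its Smith normal form has invariant factors (1).

From H_k ≅ ker(∂_k) / im(∂_{k+1}) we obtain:

  H_2: rank ker ∂_2 − rank ∂_3 = (6 − 5) − 1 = 0, and the invariant factors of ∂_3 are all 1, so H_2 ≅ 0.

H_2 ≅ 0.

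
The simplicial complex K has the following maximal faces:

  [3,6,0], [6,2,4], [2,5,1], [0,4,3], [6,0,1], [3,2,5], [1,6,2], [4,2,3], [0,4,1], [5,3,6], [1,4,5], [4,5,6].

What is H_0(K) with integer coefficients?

Take the total order 0 < 1 < 2 < 3 < 4 < 5 < 6 on the vertex set. Then K (dimension 2) consists of the simplices:

  0-simplices (7): [0], [1], [2], [3], [4], [5], [6]
  1-simplices (18): [0,1], [0,3], [0,4], [0,6], [1,2], [1,4], [1,5], [1,6], [2,3], [2,4], [2,5], [2,6], [3,4], [3,5], [3,6], [4,5], [4,6], [5,6]
  2-simplices (12): [0,1,4], [0,1,6], [0,3,4], [0,3,6], [1,2,5], [1,2,6], [1,4,5], [2,3,4], [2,3,5], [2,4,6], [3,5,6], [4,5,6]

Hence C_0 ≅ Z^7, C_1 ≅ Z^18, C_2 ≅ Z^12.

Boundary ∂_1: C_1 → C_0 is given by ∂[p,q] = [q] − [p].
This gives a 7×18 integer matrix of rank 6; reducing to Smith normal form yields diagonal entries (1,1,1,1,1,1).

The boundary map ∂_2: C_2 → C_1 sends each 2-simplex [p,q,r] to [q,r] − [p,r] + [p,q]. For instance
  ∂[1,2,5] = [2,5] − [1,5] + [1,2],
  ∂[1,4,5] = [4,5] − [1,5] + [1,4].
As a 18×12 matrix over Z this has rank 12, with invariant factors (1,1,1,1,1,1,1,1,1,1,1,2).

Reading off H_k = ker ∂_k / im ∂_{k+1}:

  H_0: rank C_0 − rank ∂_1 = 7 − 6 = 1, and the invariant factors of ∂_1 are all 1, so H_0 = Z.

H_0 = Z.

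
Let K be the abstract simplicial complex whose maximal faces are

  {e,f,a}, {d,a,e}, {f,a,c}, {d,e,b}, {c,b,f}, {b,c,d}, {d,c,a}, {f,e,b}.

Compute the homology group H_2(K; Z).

H_2 ≅ Z.

We work with the vertex ordering a < b < c < d < e < f. The simplices of K, each written with vertices in increasing order, are:

  0-simplices (6): a, b, c, d, e, f
  1-simplices (12): ac, ad, ae, af, bc, bd, be, bf, cd, cf, de, ef
  2-simplices (8): acd, acf, ade, aef, bcd, bcf, bde, bef

Hence C_0 ≅ Z^6, C_1 ≅ Z^12, C_2 ≅ Z^8.

∂_1: C_1 → C_0 is given by ∂[p,q] = [q] − [p].
As a 6×12 matrix over Z this has rank 5, with invariant factors (1,1,1,1,1).

∂_2: C_2 → C_1 acts by ∂[p,q,r] = [q,r] − [p,r] + [p,q]. For instance
  ∂ade = de − ae + ad,
  ∂bcf = cf − bf + bc.
This gives a 12×8 integer matrix of rank 7; reducing to Smith normal form yields diagonal entries (1,1,1,1,1,1,1).

Now H_k = ker ∂_k / im ∂_{k+1}, so:

  H_2: rank ker ∂_2 − rank ∂_3 = (8 − 7) − 0 = 1, and there is no ∂_3, so H_2 ≅ Z.

(K is a triangulation of the 2-sphere S^2.)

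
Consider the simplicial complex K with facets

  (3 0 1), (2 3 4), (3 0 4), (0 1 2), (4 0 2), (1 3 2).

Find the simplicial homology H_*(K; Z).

Order the vertices as 0 < 1 < 2 < 3 < 4. Listing each simplex with vertices in this order, K has dimension 2 with simplices:

  0-simplices (5): [0], [1], [2], [3], [4]
  1-simplices (9): [0,1], [0,2], [0,3], [0,4], [1,2], [1,3], [2,3], [2,4], [3,4]
  2-simplices (6): [0,1,2], [0,1,3], [0,2,4], [0,3,4], [1,2,3], [2,3,4]

Hence C_0 ≅ Z^5, C_1 ≅ Z^9, C_2 ≅ Z^6.

The boundary map ∂_1: C_1 → C_0 is given by ∂[p,q] = [q] − [p].
The 5×9 boundary matrix has rank 4 and Smith normal form diag(1,1,1,1).

∂_2: C_2 → C_1 acts by ∂[p,q,r] = [q,r] − [p,r] + [p,q]. For instance
  ∂[0,3,4] = [3,4] − [0,4] + [0,3],
  ∂[0,1,3] = [1,3] − [0,3] + [0,1].
As a 9×6 matrix over Z this has rank 5, with invariant factors (1,1,1,1,1).

Computing H_k = (kernel of ∂_k) / (image of ∂_{k+1}):

  H_0: rank C_0 − rank ∂_1 = 5 − 4 = 1, and the invariant factors of ∂_1 are all 1, so H_0 ≅ Z.
  H_1: rank ker ∂_1 − rank ∂_2 = (9 − 4) − 5 = 0, and the invariant factors of ∂_2 are all 1, so H_1 ≅ 0.
  H_2: rank ker ∂_2 − rank ∂_3 = (6 − 5) − 0 = 1, and there is no ∂_3, so H_2 ≅ Z.

As a check, the Euler characteristic is 5 − 9 + 6 = 2, which agrees with 1 − 0 + 1 = 2.

H_0 ≅ Z,  H_1 = 0,  H_2 ≅ Z.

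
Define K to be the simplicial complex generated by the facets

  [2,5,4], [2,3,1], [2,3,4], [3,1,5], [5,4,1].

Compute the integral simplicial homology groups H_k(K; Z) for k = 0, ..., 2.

Take the total order 1 < 2 < 3 < 4 < 5 on the vertex set. Then K (dimension 2) consists of the simplices:

  0-simplices (5): [1], [2], [3], [4], [5]
  1-simplices (10): [1,2], [1,3], [1,4], [1,5], [2,3], [2,4], [2,5], [3,4], [3,5], [4,5]
  2-simplices (5): [1,2,3], [1,3,5], [1,4,5], [2,3,4], [2,4,5]

so the chain groups are C_0 ≅ Z^5, C_1 ≅ Z^10, C_2 ≅ Z^5.

The boundary map ∂_1: C_1 → C_0 is given by ∂[p,q] = [q] − [p]. For instance
  ∂[1,5] = [5] − [1].
The 5×10 boundary matrix has rank 4 and Smith normal form diag(1,1,1,1).

The boundary map ∂_2: C_2 → C_1 maps a triangle to the signed sum of its edges. For instance
  ∂[2,3,4] = [3,4] − [2,4] + [2,3],
  ∂[2,4,5] = [4,5] − [2,5] + [2,4].
The 10×5 boundary matrix has rank 5 and Smith normal form diag(1,1,1,1,1).

Computing H_k = (kernel of ∂_k) / (image of ∂_{k+1}):

  H_0: rank C_0 − rank ∂_1 = 5 − 4 = 1, and the invariant factors of ∂_1 are all 1, so H_0 ≅ Z.
  H_1: rank ker ∂_1 − rank ∂_2 = (10 − 4) − 5 = 1, and the invariant factors of ∂_2 are all 1, so H_1 ≅ Z.
  H_2: rank ker ∂_2 − rank ∂_3 = (5 − 5) − 0 = 0, and there is no ∂_3, so H_2 ≅ 0.

H_0 ≅ Z,  H_1 ≅ Z,  H_2 = 0.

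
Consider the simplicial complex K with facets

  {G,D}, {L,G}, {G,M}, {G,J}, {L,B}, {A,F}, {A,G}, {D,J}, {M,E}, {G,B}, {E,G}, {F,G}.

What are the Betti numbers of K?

Take the total order A < B < D < E < F < G < J < L < M on the vertex set. Then K (dimension 1) consists of the simplices:

  0-simplices (9): A, B, D, E, F, G, J, L, M
  1-simplices (12): AF, AG, BG, BL, DG, DJ, EG, EM, FG, GJ, GL, GM

Hence C_0 ≅ Z^9, C_1 ≅ Z^12.

Boundary ∂_1: C_1 → C_0 is given by ∂[p,q] = [q] − [p].
This gives a 9×12 integer matrix of rank 8; reducing to Smith normal form yields diagonal entries (1,1,1,1,1,1,1,1).

Computing H_k = (kernel of ∂_k) / (image of ∂_{k+1}):

  H_0: rank C_0 − rank ∂_1 = 9 − 8 = 1, and the invariant factors of ∂_1 are all 1, so H_0 = Z.
  H_1: rank ker ∂_1 − rank ∂_2 = (12 − 8) − 0 = 4, and there is no ∂_2, so H_1 = Z^4.

As a check, the Euler characteristic is 9 − 12 = -3, which agrees with 1 − 4 = -3.
(K is a triangulation of a wedge of 4 circles.)

Hence the Betti numbers are b_0 = 1, b_1 = 4.

b_0 = 1, b_1 = 4.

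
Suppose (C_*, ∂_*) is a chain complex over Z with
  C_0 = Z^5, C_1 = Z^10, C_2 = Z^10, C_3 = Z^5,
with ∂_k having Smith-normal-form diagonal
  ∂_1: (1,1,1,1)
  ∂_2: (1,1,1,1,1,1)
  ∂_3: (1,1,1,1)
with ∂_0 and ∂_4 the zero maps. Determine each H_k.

H_0 ≅ Z,  H_1 = 0,  H_2 = 0,  H_3 ≅ Z.

H_0: b_0 = 5 − 0 − 4 = 1; torsion from ∂_1 factors > 1: none. So H_0 ≅ Z.
H_1: b_1 = 10 − 4 − 6 = 0; torsion from ∂_2 factors > 1: none. So H_1 ≅ 0.
H_2: b_2 = 10 − 6 − 4 = 0; torsion from ∂_3 factors > 1: none. So H_2 ≅ 0.
H_3: b_3 = 5 − 4 − 0 = 1; torsion from ∂_4 factors > 1: none. So H_3 ≅ Z.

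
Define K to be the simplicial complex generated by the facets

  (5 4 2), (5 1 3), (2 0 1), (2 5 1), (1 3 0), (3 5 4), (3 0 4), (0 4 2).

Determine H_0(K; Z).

Fix the vertex order 0 < 1 < 2 < 3 < 4 < 5 and write every simplex with vertices in increasing order. Then dim K = 2 and the simplices of K are:

  0-simplices (6): [0], [1], [2], [3], [4], [5]
  1-simplices (12): [0,1], [0,2], [0,3], [0,4], [1,2], [1,3], [1,5], [2,4], [2,5], [3,4], [3,5], [4,5]
  2-simplices (8): [0,1,2], [0,1,3], [0,2,4], [0,3,4], [1,2,5], [1,3,5], [2,4,5], [3,4,5]

Hence C_0 ≅ Z^6, C_1 ≅ Z^12, C_2 ≅ Z^8.

∂_1: C_1 → C_0 sends each edge [p,q] (with p < q) to q − p. For instance
  ∂[0,1] = [1] − [0].
As a 6×12 matrix over Z this has rank 5, with invariant factors (1,1,1,1,1).

Boundary ∂_2: C_2 → C_1 acts by ∂[p,q,r] = [q,r] − [p,r] + [p,q]. For instance
  ∂[0,1,3] = [1,3] − [0,3] + [0,1],
  ∂[2,4,5] = [4,5] − [2,5] + [2,4].
As a 12×8 matrix over Z this has rank 7, with invariant factors (1,1,1,1,1,1,1).

Reading off H_k = ker ∂_k / im ∂_{k+1}:

  H_0: rank C_0 − rank ∂_1 = 6 − 5 = 1, and the invariant factors of ∂_1 are all 1, so H_0 = Z.

H_0 ≅ Z.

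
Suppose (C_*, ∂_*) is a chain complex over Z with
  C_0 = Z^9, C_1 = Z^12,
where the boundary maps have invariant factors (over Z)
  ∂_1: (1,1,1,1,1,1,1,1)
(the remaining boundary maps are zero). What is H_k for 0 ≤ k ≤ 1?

H_0 ≅ Z,  H_1 ≅ Z^4.

H_0: b_0 = 9 − 0 − 8 = 1; torsion from ∂_1 factors > 1: none. So H_0 ≅ Z.
H_1: b_1 = 12 − 8 − 0 = 4; torsion from ∂_2 factors > 1: none. So H_1 ≅ Z^4.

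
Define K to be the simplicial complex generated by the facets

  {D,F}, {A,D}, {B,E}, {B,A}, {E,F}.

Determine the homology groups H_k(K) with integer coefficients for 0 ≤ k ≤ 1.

We work with the vertex ordering A < B < D < E < F. The simplices of K, each written with vertices in increasing order, are:

  0-simplices (5): A, B, D, E, F
  1-simplices (5): AB, AD, BE, DF, EF

so the chain groups are C_0 ≅ Z^5, C_1 ≅ Z^5.

The boundary map ∂_1: C_1 → C_0 is given by ∂[p,q] = [q] − [p]. For instance
  ∂AB = B − A.
This gives a 5×5 integer matrix of rank 4; reducing to Smith normal form yields diagonal entries (1,1,1,1).

From H_k ≅ ker(∂_k) / im(∂_{k+1}) we obtain:

  H_0: rank C_0 − rank ∂_1 = 5 − 4 = 1, and the invariant factors of ∂_1 are all 1, so H_0 ≅ Z.
  H_1: rank ker ∂_1 − rank ∂_2 = (5 − 4) − 0 = 1, and there is no ∂_2, so H_1 ≅ Z.

As a check, the Euler characteristic is 5 − 5 = 0, which agrees with 1 − 1 = 0.

H_0 ≅ Z,  H_1 ≅ Z.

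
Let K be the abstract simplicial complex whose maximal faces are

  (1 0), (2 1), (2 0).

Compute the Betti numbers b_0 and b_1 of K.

We work with the vertex ordering 0 < 1 < 2. The simplices of K, each written with vertices in increasing order, are:

  0-simplices (3): [0], [1], [2]
  1-simplices (3): [0,1], [0,2], [1,2]

Hence C_0 ≅ Z^3, C_1 ≅ Z^3.

∂_1: C_1 → C_0 sends each edge [p,q] (with p < q) to q − p. For instance
  ∂[0,2] = [2] − [0].
This gives a 3×3 integer matrix of rank 2; reducing to Smith normal form yields diagonal entries (1,1).

From H_k ≅ ker(∂_k) / im(∂_{k+1}) we obtain:

  H_0: rank C_0 − rank ∂_1 = 3 − 2 = 1, and the invariant factors of ∂_1 are all 1, so H_0 ≅ Z.
  H_1: rank ker ∂_1 − rank ∂_2 = (3 − 2) − 0 = 1, and there is no ∂_2, so H_1 ≅ Z.

Hence the Betti numbers are b_0 = 1, b_1 = 1.

b_0 = 1, b_1 = 1.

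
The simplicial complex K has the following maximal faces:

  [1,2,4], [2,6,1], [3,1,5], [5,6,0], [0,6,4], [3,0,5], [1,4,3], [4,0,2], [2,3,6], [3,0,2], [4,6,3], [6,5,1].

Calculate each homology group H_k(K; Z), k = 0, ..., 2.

H_0 ≅ Z,  H_1 ≅ Z/2,  H_2 = 0.

We work with the vertex ordering 0 < 1 < 2 < 3 < 4 < 5 < 6. The simplices of K, each written with vertices in increasing order, are:

  0-simplices (7): [0], [1], [2], [3], [4], [5], [6]
  1-simplices (18): [0,2], [0,3], [0,4], [0,5], [0,6], [1,2], [1,3], [1,4], [1,5], [1,6], [2,3], [2,4], [2,6], [3,4], [3,5], [3,6], [4,6], [5,6]
  2-simplices (12): [0,2,3], [0,2,4], [0,3,5], [0,4,6], [0,5,6], [1,2,4], [1,2,6], [1,3,4], [1,3,5], [1,5,6], [2,3,6], [3,4,6]

giving chain groups C_0 ≅ Z^7, C_1 ≅ Z^18, C_2 ≅ Z^12.

Boundary ∂_1: C_1 → C_0 sends each edge [p,q] (with p < q) to q − p.
The 7×18 boundary matrix has rank 6 and Smith normal form diag(1,1,1,1,1,1).

∂_2: C_2 → C_1 acts by ∂[p,q,r] = [q,r] − [p,r] + [p,q]. For instance
  ∂[0,3,5] = [3,5] − [0,5] + [0,3],
  ∂[0,2,3] = [2,3] − [0,3] + [0,2].
As a 18×12 matrix over Z this has rank 12, with invariant factors (1,1,1,1,1,1,1,1,1,1,1,2).

Reading off H_k = ker ∂_k / im ∂_{k+1}:

  H_0: rank C_0 − rank ∂_1 = 7 − 6 = 1, and the invariant factors of ∂_1 are all 1, so H_0 ≅ Z.
  H_1: rank ker ∂_1 − rank ∂_2 = (18 − 6) − 12 = 0, and ∂_2 has invariant factor 2 > 1, so H_1 ≅ Z/2.
  H_2: rank ker ∂_2 − rank ∂_3 = (12 − 12) − 0 = 0, and there is no ∂_3, so H_2 ≅ 0.

As a check, the Euler characteristic is 7 − 18 + 12 = 1, which agrees with 1 − 0 + 0 = 1.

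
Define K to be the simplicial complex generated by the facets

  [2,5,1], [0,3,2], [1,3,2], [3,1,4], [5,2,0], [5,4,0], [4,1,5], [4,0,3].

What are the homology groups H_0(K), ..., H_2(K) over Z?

H_0 = Z,  H_1 = 0,  H_2 = Z.

K has 6 vertices, 12 edges, 8 triangles.
rank ∂_0 = 0, rank ∂_1 = 5 ⇒ b_0 = 6 − 0 − 5 = 1; all invariant factors of ∂_1 are 1 so no torsion. So H_0 ≅ Z.
rank ∂_1 = 5, rank ∂_2 = 7 ⇒ b_1 = 12 − 5 − 7 = 0; all invariant factors of ∂_2 are 1 so no torsion. So H_1 ≅ 0.
rank ∂_2 = 7, rank ∂_3 = 0 ⇒ b_2 = 8 − 7 − 0 = 1. So H_2 ≅ Z.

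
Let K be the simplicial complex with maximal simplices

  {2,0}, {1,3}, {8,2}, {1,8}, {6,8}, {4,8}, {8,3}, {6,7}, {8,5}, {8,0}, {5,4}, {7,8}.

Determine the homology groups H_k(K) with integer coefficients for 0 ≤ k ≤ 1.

Take the total order 0 < 1 < 2 < 3 < 4 < 5 < 6 < 7 < 8 on the vertex set. Then K (dimension 1) consists of the simplices:

  0-simplices (9): [0], [1], [2], [3], [4], [5], [6], [7], [8]
  1-simplices (12): [0,2], [0,8], [1,3], [1,8], [2,8], [3,8], [4,5], [4,8], [5,8], [6,7], [6,8], [7,8]

giving chain groups C_0 ≅ Z^9, C_1 ≅ Z^12.

∂_1: C_1 → C_0 is given by ∂[p,q] = [q] − [p]. For instance
  ∂[0,2] = [2] − [0].
The 9×12 boundary matrix has rank 8 and Smith normal form diag(1,1,1,1,1,1,1,1).

Computing H_k = (kernel of ∂_k) / (image of ∂_{k+1}):

  H_0: rank C_0 − rank ∂_1 = 9 − 8 = 1, and the invariant factors of ∂_1 are all 1, so H_0 = Z.
  H_1: rank ker ∂_1 − rank ∂_2 = (12 − 8) − 0 = 4, and there is no ∂_2, so H_1 = Z^4.

As a check, the Euler characteristic is 9 − 12 = -3, which agrees with 1 − 4 = -3.

H_0 ≅ Z,  H_1 ≅ Z^4.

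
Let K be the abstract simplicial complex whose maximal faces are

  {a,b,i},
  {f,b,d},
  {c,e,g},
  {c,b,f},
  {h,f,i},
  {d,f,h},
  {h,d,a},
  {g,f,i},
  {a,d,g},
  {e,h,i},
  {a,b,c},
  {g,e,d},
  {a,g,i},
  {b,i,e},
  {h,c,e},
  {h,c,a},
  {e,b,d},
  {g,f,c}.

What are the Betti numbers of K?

We work with the vertex ordering a < b < c < d < e < f < g < h < i. The simplices of K, each written with vertices in increasing order, are:

  0-simplices (9): a, b, c, d, e, f, g, h, i
  1-simplices (27): ab, ac, ad, ag, ah, ai, bc, bd, be, bf, bi, ce, cf, cg, ch, de, df, dg, dh, eg, eh, ei, fg, fh, fi, gi, hi
  2-simplices (18): abc, abi, ach, adg, adh, agi, bcf, bde, bdf, bei, ceg, ceh, cfg, deg, dfh, ehi, fgi, fhi

Hence C_0 ≅ Z^9, C_1 ≅ Z^27, C_2 ≅ Z^18.

∂_1: C_1 → C_0 is given by ∂[p,q] = [q] − [p]. For instance
  ∂ce = e − c.
As a 9×27 matrix over Z this has rank 8, with invariant factors (1,1,1,1,1,1,1,1).

Boundary ∂_2: C_2 → C_1 sends each 2-simplex [p,q,r] to [q,r] − [p,r] + [p,q]. For instance
  ∂abi = bi − ai + ab,
  ∂fhi = hi − fi + fh.
As a 27×18 matrix over Z this has rank 17, with invariant factors (1,1,1,1,1,1,1,1,1,1,1,1,1,1,1,1,1).

Now H_k = ker ∂_k / im ∂_{k+1}, so:

  H_0: rank C_0 − rank ∂_1 = 9 − 8 = 1, and the invariant factors of ∂_1 are all 1, so H_0 = Z.
  H_1: rank ker ∂_1 − rank ∂_2 = (27 − 8) − 17 = 2, and the invariant factors of ∂_2 are all 1, so H_1 = Z^2.
  H_2: rank ker ∂_2 − rank ∂_3 = (18 − 17) − 0 = 1, and there is no ∂_3, so H_2 = Z.

Hence the Betti numbers are b_0 = 1, b_1 = 2, b_2 = 1.

b_0 = 1, b_1 = 2, b_2 = 1.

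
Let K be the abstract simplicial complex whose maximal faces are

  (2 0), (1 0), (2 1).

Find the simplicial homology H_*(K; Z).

H_0 = Z,  H_1 = Z.

We work with the vertex ordering 0 < 1 < 2. The simplices of K, each written with vertices in increasing order, are:

  0-simplices (3): [0], [1], [2]
  1-simplices (3): [0,1], [0,2], [1,2]

giving chain groups C_0 ≅ Z^3, C_1 ≅ Z^3.

∂_1: C_1 → C_0 maps an edge to its endpoints' difference, ∂[p,q] = q − p. For instance
  ∂[0,1] = [1] − [0].
This gives a 3×3 integer matrix of rank 2; reducing to Smith normal form yields diagonal entries (1,1).

Now H_k = ker ∂_k / im ∂_{k+1}, so:

  H_0: rank C_0 − rank ∂_1 = 3 − 2 = 1, and the invariant factors of ∂_1 are all 1, so H_0 = Z.
  H_1: rank ker ∂_1 − rank ∂_2 = (3 − 2) − 0 = 1, and there is no ∂_2, so H_1 = Z.

(K is a triangulation of the circle S^1.)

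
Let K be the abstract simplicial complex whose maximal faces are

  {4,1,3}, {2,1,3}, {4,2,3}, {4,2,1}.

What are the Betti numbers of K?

Take the total order 1 < 2 < 3 < 4 on the vertex set. Then K (dimension 2) consists of the simplices:

  0-simplices (4): [1], [2], [3], [4]
  1-simplices (6): [1,2], [1,3], [1,4], [2,3], [2,4], [3,4]
  2-simplices (4): [1,2,3], [1,2,4], [1,3,4], [2,3,4]

so the chain groups are C_0 ≅ Z^4, C_1 ≅ Z^6, C_2 ≅ Z^4.

Boundary ∂_1: C_1 → C_0 is given by ∂[p,q] = [q] − [p]. For instance
  ∂[1,2] = [2] − [1].
The resulting 4×6 matrix has rank 3, and its Smith normal form has invariant factors (1,1,1).

Boundary ∂_2: C_2 → C_1 maps a triangle to the signed sum of its edges. For instance
  ∂[2,3,4] = [3,4] − [2,4] + [2,3],
  ∂[1,2,4] = [2,4] − [1,4] + [1,2].
The resulting 6×4 matrix has rank 3, and its Smith normal form has invariant factors (1,1,1).

Reading off H_k = ker ∂_k / im ∂_{k+1}:

  H_0: rank C_0 − rank ∂_1 = 4 − 3 = 1, and the invariant factors of ∂_1 are all 1, so H_0 ≅ Z.
  H_1: rank ker ∂_1 − rank ∂_2 = (6 − 3) − 3 = 0, and the invariant factors of ∂_2 are all 1, so H_1 ≅ 0.
  H_2: rank ker ∂_2 − rank ∂_3 = (4 − 3) − 0 = 1, and there is no ∂_3, so H_2 ≅ Z.

As a check, the Euler characteristic is 4 − 6 + 4 = 2, which agrees with 1 − 0 + 1 = 2.
(K is a triangulation of the 2-sphere S^2.)

Hence the Betti numbers are b_0 = 1, b_1 = 0, b_2 = 1.

b_0 = 1, b_1 = 0, b_2 = 1.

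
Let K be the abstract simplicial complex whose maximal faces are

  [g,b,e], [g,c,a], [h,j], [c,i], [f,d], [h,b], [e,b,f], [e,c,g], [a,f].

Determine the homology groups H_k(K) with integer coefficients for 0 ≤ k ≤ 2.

Fix the vertex order a < b < c < d < e < f < g < h < i < j and write every simplex with vertices in increasing order. Then dim K = 2 and the simplices of K are:

  0-simplices (10): a, b, c, d, e, f, g, h, i, j
  1-simplices (14): ac, af, ag, be, bf, bg, bh, ce, cg, ci, df, ef, eg, hj
  2-simplices (4): acg, bef, beg, ceg

so the chain groups are C_0 ≅ Z^10, C_1 ≅ Z^14, C_2 ≅ Z^4.

The boundary map ∂_1: C_1 → C_0 is given by ∂[p,q] = [q] − [p]. For instance
  ∂hj = j − h.
The resulting 10×14 matrix has rank 9, and its Smith normal form has invariant factors (1,1,1,1,1,1,1,1,1).

Boundary ∂_2: C_2 → C_1 acts by ∂[p,q,r] = [q,r] − [p,r] + [p,q]. For instance
  ∂bef = ef − bf + be,
  ∂beg = eg − bg + be.
As a 14×4 matrix over Z this has rank 4, with invariant factors (1,1,1,1).

Computing H_k = (kernel of ∂_k) / (image of ∂_{k+1}):

  H_0: rank C_0 − rank ∂_1 = 10 − 9 = 1, and the invariant factors of ∂_1 are all 1, so H_0 ≅ Z.
  H_1: rank ker ∂_1 − rank ∂_2 = (14 − 9) − 4 = 1, and the invariant factors of ∂_2 are all 1, so H_1 ≅ Z.
  H_2: rank ker ∂_2 − rank ∂_3 = (4 − 4) − 0 = 0, and there is no ∂_3, so H_2 ≅ 0.

As a check, the Euler characteristic is 10 − 14 + 4 = 0, which agrees with 1 − 1 + 0 = 0.

H_0 = Z,  H_1 = Z,  H_2 = 0.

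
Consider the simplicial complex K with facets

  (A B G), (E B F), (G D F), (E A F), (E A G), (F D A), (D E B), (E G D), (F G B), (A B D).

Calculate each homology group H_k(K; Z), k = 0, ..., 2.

Order the vertices as A < B < D < E < F < G. Listing each simplex with vertices in this order, K has dimension 2 with simplices:

  0-simplices (6): A, B, D, E, F, G
  1-simplices (15): AB, AD, AE, AF, AG, BD, BE, BF, BG, DE, DF, DG, EF, EG, FG
  2-simplices (10): ABD, ABG, ADF, AEF, AEG, BDE, BEF, BFG, DEG, DFG

so the chain groups are C_0 ≅ Z^6, C_1 ≅ Z^15, C_2 ≅ Z^10.

Boundary ∂_1: C_1 → C_0 maps an edge to its endpoints' difference, ∂[p,q] = q − p. For instance
  ∂AD = D − A.
The resulting 6×15 matrix has rank 5, and its Smith normal form has invariant factors (1,1,1,1,1).

∂_2: C_2 → C_1 maps a triangle to the signed sum of its edges. For instance
  ∂ADF = DF − AF + AD,
  ∂BFG = FG − BG + BF.
The 15×10 boundary matrix has rank 10 and Smith normal form diag(1,1,1,1,1,1,1,1,1,2).

From H_k ≅ ker(∂_k) / im(∂_{k+1}) we obtain:

  H_0: rank C_0 − rank ∂_1 = 6 − 5 = 1, and the invariant factors of ∂_1 are all 1, so H_0 ≅ Z.
  H_1: rank ker ∂_1 − rank ∂_2 = (15 − 5) − 10 = 0, and ∂_2 has invariant factor 2 > 1, so H_1 ≅ Z_2.
  H_2: rank ker ∂_2 − rank ∂_3 = (10 − 10) − 0 = 0, and there is no ∂_3, so H_2 ≅ 0.

As a check, the Euler characteristic is 6 − 15 + 10 = 1, which agrees with 1 − 0 + 0 = 1.
(K is a triangulation of the real projective plane RP^2.)

H_0 ≅ Z,  H_1 ≅ Z_2,  H_2 = 0.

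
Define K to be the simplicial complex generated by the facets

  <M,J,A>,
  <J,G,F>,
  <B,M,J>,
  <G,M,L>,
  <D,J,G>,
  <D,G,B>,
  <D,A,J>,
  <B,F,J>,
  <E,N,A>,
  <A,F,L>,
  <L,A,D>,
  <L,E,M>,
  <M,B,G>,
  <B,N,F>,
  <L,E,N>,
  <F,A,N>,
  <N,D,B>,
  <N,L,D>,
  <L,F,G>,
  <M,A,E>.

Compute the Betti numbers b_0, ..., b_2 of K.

b_0 = 1, b_1 = 1, b_2 = 0.

Fix the vertex order A < B < D < E < F < G < J < L < M < N and write every simplex with vertices in increasing order. Then dim K = 2 and the simplices of K are:

  0-simplices (10): A, B, D, E, F, G, J, L, M, N
  1-simplices (30): AD, AE, AF, AJ, AL, AM, AN, BD, BF, BG, BJ, BM, BN, DG, DJ, DL, DN, EL, EM, EN, FG, FJ, FL, FN, GJ, GL, GM, JM, LM, LN
  2-simplices (20): ADJ, ADL, AEM, AEN, AFL, AFN, AJM, BDG, BDN, BFJ, BFN, BGM, BJM, DGJ, DLN, ELM, ELN, FGJ, FGL, GLM

giving chain groups C_0 ≅ Z^10, C_1 ≅ Z^30, C_2 ≅ Z^20.

The boundary map ∂_1: C_1 → C_0 sends each edge [p,q] (with p < q) to q − p. For instance
  ∂GL = L − G.
As a 10×30 matrix over Z this has rank 9, with invariant factors (1,1,1,1,1,1,1,1,1).

∂_2: C_2 → C_1 acts by ∂[p,q,r] = [q,r] − [p,r] + [p,q]. For instance
  ∂AEN = EN − AN + AE,
  ∂DGJ = GJ − DJ + DG.
This gives a 30×20 integer matrix of rank 20; reducing to Smith normal form yields diagonal entries (1,1,1,1,1,1,1,1,1,1,1,1,1,1,1,1,1,1,1,2).

Reading off H_k = ker ∂_k / im ∂_{k+1}:

  H_0: rank C_0 − rank ∂_1 = 10 − 9 = 1, and the invariant factors of ∂_1 are all 1, so H_0 ≅ Z.
  H_1: rank ker ∂_1 − rank ∂_2 = (30 − 9) − 20 = 1, and ∂_2 has invariant factor 2 > 1, so H_1 ≅ Z ⊕ Z/2Z.
  H_2: rank ker ∂_2 − rank ∂_3 = (20 − 20) − 0 = 0, and there is no ∂_3, so H_2 ≅ 0.

(K is a triangulation of the Klein bottle.)

Hence the Betti numbers are b_0 = 1, b_1 = 1, b_2 = 0.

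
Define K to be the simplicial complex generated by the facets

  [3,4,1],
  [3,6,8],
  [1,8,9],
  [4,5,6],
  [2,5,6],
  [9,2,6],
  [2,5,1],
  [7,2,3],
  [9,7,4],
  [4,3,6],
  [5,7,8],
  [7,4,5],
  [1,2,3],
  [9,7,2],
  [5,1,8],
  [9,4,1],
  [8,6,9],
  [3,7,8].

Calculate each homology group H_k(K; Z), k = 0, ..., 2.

H_0 ≅ Z,  H_1 ≅ Z^2,  H_2 ≅ Z.

Take the total order 1 < 2 < 3 < 4 < 5 < 6 < 7 < 8 < 9 on the vertex set. Then K (dimension 2) consists of the simplices:

  0-simplices (9): [1], [2], [3], [4], [5], [6], [7], [8], [9]
  1-simplices (27): (27 of them)
  2-simplices (18): [1,2,3], [1,2,5], [1,3,4], [1,4,9], [1,5,8], [1,8,9], [2,3,7], [2,5,6], [2,6,9], [2,7,9], [3,4,6], [3,6,8], [3,7,8], [4,5,6], [4,5,7], [4,7,9], [5,7,8], [6,8,9]

Hence C_0 ≅ Z^9, C_1 ≅ Z^27, C_2 ≅ Z^18.

Boundary ∂_1: C_1 → C_0 sends each edge [p,q] (with p < q) to q − p.
The resulting 9×27 matrix has rank 8, and its Smith normal form has invariant factors (1,1,1,1,1,1,1,1).

The boundary map ∂_2: C_2 → C_1 maps a triangle to the signed sum of its edges. For instance
  ∂[4,5,7] = [5,7] − [4,7] + [4,5],
  ∂[2,7,9] = [7,9] − [2,9] + [2,7].
The resulting 27×18 matrix has rank 17, and its Smith normal form has invariant factors (1,1,1,1,1,1,1,1,1,1,1,1,1,1,1,1,1).

Now H_k = ker ∂_k / im ∂_{k+1}, so:

  H_0: rank C_0 − rank ∂_1 = 9 − 8 = 1, and the invariant factors of ∂_1 are all 1, so H_0 ≅ Z.
  H_1: rank ker ∂_1 − rank ∂_2 = (27 − 8) − 17 = 2, and the invariant factors of ∂_2 are all 1, so H_1 ≅ Z^2.
  H_2: rank ker ∂_2 − rank ∂_3 = (18 − 17) − 0 = 1, and there is no ∂_3, so H_2 ≅ Z.

As a check, the Euler characteristic is 9 − 27 + 18 = 0, which agrees with 1 − 2 + 1 = 0.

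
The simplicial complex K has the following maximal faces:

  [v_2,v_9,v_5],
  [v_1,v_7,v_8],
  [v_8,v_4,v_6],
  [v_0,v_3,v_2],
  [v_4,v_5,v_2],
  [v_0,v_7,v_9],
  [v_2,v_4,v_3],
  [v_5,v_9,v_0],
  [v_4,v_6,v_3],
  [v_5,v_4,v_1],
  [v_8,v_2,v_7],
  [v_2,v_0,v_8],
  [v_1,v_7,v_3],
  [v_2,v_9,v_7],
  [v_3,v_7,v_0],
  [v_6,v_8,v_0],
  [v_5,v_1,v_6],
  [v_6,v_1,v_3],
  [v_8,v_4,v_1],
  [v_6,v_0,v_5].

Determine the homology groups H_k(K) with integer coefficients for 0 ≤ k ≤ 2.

H_0 = Z,  H_1 = Z ⊕ Z/2Z,  H_2 = 0.

K has 10 vertices, 30 edges, 20 triangles.
rank ∂_0 = 0, rank ∂_1 = 9 ⇒ b_0 = 10 − 0 − 9 = 1; all invariant factors of ∂_1 are 1 so no torsion. So H_0 = Z.
rank ∂_1 = 9, rank ∂_2 = 20 ⇒ b_1 = 30 − 9 − 20 = 1; ∂_2 has invariant factor(s) [2] giving torsion. So H_1 = Z ⊕ Z/2Z.
rank ∂_2 = 20, rank ∂_3 = 0 ⇒ b_2 = 20 − 20 − 0 = 0. So H_2 = 0.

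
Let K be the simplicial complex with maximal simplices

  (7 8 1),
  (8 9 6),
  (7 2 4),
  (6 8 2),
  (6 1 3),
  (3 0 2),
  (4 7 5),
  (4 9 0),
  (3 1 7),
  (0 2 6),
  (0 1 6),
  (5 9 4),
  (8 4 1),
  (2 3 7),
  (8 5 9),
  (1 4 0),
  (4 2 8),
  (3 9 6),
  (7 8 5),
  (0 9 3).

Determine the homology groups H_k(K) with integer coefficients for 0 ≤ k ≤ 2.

H_0 = Z,  H_1 = Z × Z/2,  H_2 = 0.

Fix the vertex order 0 < 1 < 2 < 3 < 4 < 5 < 6 < 7 < 8 < 9 and write every simplex with vertices in increasing order. Then dim K = 2 and the simplices of K are:

  0-simplices (10): [0], [1], [2], [3], [4], [5], [6], [7], [8], [9]
  1-simplices (30): (30 of them)
  2-simplices (20): (20 of them)

giving chain groups C_0 ≅ Z^10, C_1 ≅ Z^30, C_2 ≅ Z^20.

Boundary ∂_1: C_1 → C_0 sends each edge [p,q] (with p < q) to q − p.
The 10×30 boundary matrix has rank 9 and Smith normal form diag(1,1,1,1,1,1,1,1,1).

The boundary map ∂_2: C_2 → C_1 acts by ∂[p,q,r] = [q,r] − [p,r] + [p,q]. For instance
  ∂[0,3,9] = [3,9] − [0,9] + [0,3],
  ∂[2,4,7] = [4,7] − [2,7] + [2,4].
As a 30×20 matrix over Z this has rank 20, with invariant factors (1,1,1,1,1,1,1,1,1,1,1,1,1,1,1,1,1,1,1,2).

Now H_k = ker ∂_k / im ∂_{k+1}, so:

  H_0: rank C_0 − rank ∂_1 = 10 − 9 = 1, and the invariant factors of ∂_1 are all 1, so H_0 ≅ Z.
  H_1: rank ker ∂_1 − rank ∂_2 = (30 − 9) − 20 = 1, and ∂_2 has invariant factor 2 > 1, so H_1 ≅ Z × Z/2.
  H_2: rank ker ∂_2 − rank ∂_3 = (20 − 20) − 0 = 0, and there is no ∂_3, so H_2 ≅ 0.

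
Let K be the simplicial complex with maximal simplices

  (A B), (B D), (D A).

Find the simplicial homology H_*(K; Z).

H_0 ≅ Z,  H_1 ≅ Z.

Fix the vertex order A < B < D and write every simplex with vertices in increasing order. Then dim K = 1 and the simplices of K are:

  0-simplices (3): A, B, D
  1-simplices (3): AB, AD, BD

giving chain groups C_0 ≅ Z^3, C_1 ≅ Z^3.

∂_1: C_1 → C_0 is given by ∂[p,q] = [q] − [p].
As a 3×3 matrix over Z this has rank 2, with invariant factors (1,1).

Now H_k = ker ∂_k / im ∂_{k+1}, so:

  H_0: rank C_0 − rank ∂_1 = 3 − 2 = 1, and the invariant factors of ∂_1 are all 1, so H_0 = Z.
  H_1: rank ker ∂_1 − rank ∂_2 = (3 − 2) − 0 = 1, and there is no ∂_2, so H_1 = Z.

As a check, the Euler characteristic is 3 − 3 = 0, which agrees with 1 − 1 = 0.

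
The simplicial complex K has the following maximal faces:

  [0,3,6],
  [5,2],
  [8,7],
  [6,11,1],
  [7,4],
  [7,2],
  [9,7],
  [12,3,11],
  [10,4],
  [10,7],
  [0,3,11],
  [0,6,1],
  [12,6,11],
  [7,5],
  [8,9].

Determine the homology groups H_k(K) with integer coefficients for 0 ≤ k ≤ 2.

H_0 ≅ Z^2,  H_1 ≅ Z^4,  H_2 = 0.

We work with the vertex ordering 0 < 1 < 2 < 3 < 4 < 5 < 6 < 7 < 8 < 9 < 10 < 11 < 12. The simplices of K, each written with vertices in increasing order, are:

  0-simplices (13): [0], [1], [2], [3], [4], [5], [6], [7], [8], [9], [10], [11], [12]
  1-simplices (21): [0,1], [0,3], [0,6], [0,11], [1,6], [1,11], [2,5], [2,7], [3,6], [3,11], [3,12], [4,7], [4,10], [5,7], [6,11], [6,12], [7,8], [7,9], [7,10], [8,9], [11,12]
  2-simplices (6): [0,1,6], [0,3,6], [0,3,11], [1,6,11], [3,11,12], [6,11,12]

so the chain groups are C_0 ≅ Z^13, C_1 ≅ Z^21, C_2 ≅ Z^6.

The boundary map ∂_1: C_1 → C_0 is given by ∂[p,q] = [q] − [p]. For instance
  ∂[6,12] = [12] − [6].
As a 13×21 matrix over Z this has rank 11, with invariant factors (1,1,1,1,1,1,1,1,1,1,1).

Boundary ∂_2: C_2 → C_1 sends each 2-simplex [p,q,r] to [q,r] − [p,r] + [p,q]. For instance
  ∂[6,11,12] = [11,12] − [6,12] + [6,11],
  ∂[0,1,6] = [1,6] − [0,6] + [0,1].
This gives a 21×6 integer matrix of rank 6; reducing to Smith normal form yields diagonal entries (1,1,1,1,1,1).

Reading off H_k = ker ∂_k / im ∂_{k+1}:

  H_0: rank C_0 − rank ∂_1 = 13 − 11 = 2, and the invariant factors of ∂_1 are all 1, so H_0 ≅ Z^2.
  H_1: rank ker ∂_1 − rank ∂_2 = (21 − 11) − 6 = 4, and the invariant factors of ∂_2 are all 1, so H_1 ≅ Z^4.
  H_2: rank ker ∂_2 − rank ∂_3 = (6 − 6) − 0 = 0, and there is no ∂_3, so H_2 ≅ 0.

(K is a triangulation of the disjoint union of the cylinder S^1 x I and a wedge of 3 circles.)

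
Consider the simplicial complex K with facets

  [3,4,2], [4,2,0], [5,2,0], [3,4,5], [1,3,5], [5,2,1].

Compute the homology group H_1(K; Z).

H_1 ≅ Z.

Fix the vertex order 0 < 1 < 2 < 3 < 4 < 5 and write every simplex with vertices in increasing order. Then dim K = 2 and the simplices of K are:

  0-simplices (6): [0], [1], [2], [3], [4], [5]
  1-simplices (12): [0,2], [0,4], [0,5], [1,2], [1,3], [1,5], [2,3], [2,4], [2,5], [3,4], [3,5], [4,5]
  2-simplices (6): [0,2,4], [0,2,5], [1,2,5], [1,3,5], [2,3,4], [3,4,5]

so the chain groups are C_0 ≅ Z^6, C_1 ≅ Z^12, C_2 ≅ Z^6.

Boundary ∂_1: C_1 → C_0 is given by ∂[p,q] = [q] − [p].
The resulting 6×12 matrix has rank 5, and its Smith normal form has invariant factors (1,1,1,1,1).

Boundary ∂_2: C_2 → C_1 sends each 2-simplex [p,q,r] to [q,r] − [p,r] + [p,q]. For instance
  ∂[2,3,4] = [3,4] − [2,4] + [2,3],
  ∂[1,2,5] = [2,5] − [1,5] + [1,2].
The resulting 12×6 matrix has rank 6, and its Smith normal form has invariant factors (1,1,1,1,1,1).

Now H_k = ker ∂_k / im ∂_{k+1}, so:

  H_1: rank ker ∂_1 − rank ∂_2 = (12 − 5) − 6 = 1, and the invariant factors of ∂_2 are all 1, so H_1 = Z.

(K is a triangulation of the cylinder S^1 x I.)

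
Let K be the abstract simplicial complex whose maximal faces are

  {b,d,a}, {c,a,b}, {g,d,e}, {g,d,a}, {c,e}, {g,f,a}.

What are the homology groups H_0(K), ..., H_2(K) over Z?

Take the total order a < b < c < d < e < f < g on the vertex set. Then K (dimension 2) consists of the simplices:

  0-simplices (7): a, b, c, d, e, f, g
  1-simplices (12): ab, ac, ad, af, ag, bc, bd, ce, de, dg, eg, fg
  2-simplices (5): abc, abd, adg, afg, deg

so the chain groups are C_0 ≅ Z^7, C_1 ≅ Z^12, C_2 ≅ Z^5.

The boundary map ∂_1: C_1 → C_0 maps an edge to its endpoints' difference, ∂[p,q] = q − p. For instance
  ∂bd = d − b.
The 7×12 boundary matrix has rank 6 and Smith normal form diag(1,1,1,1,1,1).

The boundary map ∂_2: C_2 → C_1 sends each 2-simplex [p,q,r] to [q,r] − [p,r] + [p,q]. For instance
  ∂abd = bd − ad + ab,
  ∂adg = dg − ag + ad.
This gives a 12×5 integer matrix of rank 5; reducing to Smith normal form yields diagonal entries (1,1,1,1,1).

Now H_k = ker ∂_k / im ∂_{k+1}, so:

  H_0: rank C_0 − rank ∂_1 = 7 − 6 = 1, and the invariant factors of ∂_1 are all 1, so H_0 = Z.
  H_1: rank ker ∂_1 − rank ∂_2 = (12 − 6) − 5 = 1, and the invariant factors of ∂_2 are all 1, so H_1 = Z.
  H_2: rank ker ∂_2 − rank ∂_3 = (5 − 5) − 0 = 0, and there is no ∂_3, so H_2 = 0.

H_0 = Z,  H_1 = Z,  H_2 = 0.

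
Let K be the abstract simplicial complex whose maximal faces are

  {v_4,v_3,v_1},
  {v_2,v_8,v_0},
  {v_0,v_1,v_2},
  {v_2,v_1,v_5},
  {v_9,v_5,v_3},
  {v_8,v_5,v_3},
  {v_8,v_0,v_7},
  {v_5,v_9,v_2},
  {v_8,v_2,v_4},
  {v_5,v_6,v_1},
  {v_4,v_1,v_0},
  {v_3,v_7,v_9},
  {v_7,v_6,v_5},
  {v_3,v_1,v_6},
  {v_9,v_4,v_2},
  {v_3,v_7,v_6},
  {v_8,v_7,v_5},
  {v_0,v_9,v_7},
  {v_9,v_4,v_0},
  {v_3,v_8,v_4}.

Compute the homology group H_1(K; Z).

K has 10 vertices, 30 edges, 20 triangles.
rank ∂_1 = 9, rank ∂_2 = 20 ⇒ b_1 = 30 − 9 − 20 = 1; ∂_2 has invariant factor(s) [2] giving torsion. So H_1 ≅ Z ⊕ Z/2Z.

H_1 ≅ Z ⊕ Z/2Z.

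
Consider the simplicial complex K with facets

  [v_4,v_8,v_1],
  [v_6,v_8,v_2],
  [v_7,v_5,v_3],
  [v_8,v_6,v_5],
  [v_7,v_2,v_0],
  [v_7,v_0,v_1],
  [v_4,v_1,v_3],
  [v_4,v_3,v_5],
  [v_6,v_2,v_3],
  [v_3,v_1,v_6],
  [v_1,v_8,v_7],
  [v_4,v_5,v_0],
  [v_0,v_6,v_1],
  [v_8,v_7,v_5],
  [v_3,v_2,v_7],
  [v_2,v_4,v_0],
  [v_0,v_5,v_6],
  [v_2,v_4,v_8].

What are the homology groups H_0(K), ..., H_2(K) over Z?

H_0 ≅ Z,  H_1 ≅ Z^2,  H_2 ≅ Z.

Order the vertices as v_0 < v_1 < v_2 < v_3 < v_4 < v_5 < v_6 < v_7 < v_8. Listing each simplex with vertices in this order, K has dimension 2 with simplices:

  0-simplices (9): [v_0], [v_1], [v_2], [v_3], [v_4], [v_5], [v_6], [v_7], [v_8]
  1-simplices (27): (27 of them)
  2-simplices (18): (18 of them)

so the chain groups are C_0 ≅ Z^9, C_1 ≅ Z^27, C_2 ≅ Z^18.

∂_1: C_1 → C_0 sends each edge [p,q] (with p < q) to q − p.
As a 9×27 matrix over Z this has rank 8, with invariant factors (1,1,1,1,1,1,1,1).

The boundary map ∂_2: C_2 → C_1 sends each 2-simplex [p,q,r] to [q,r] − [p,r] + [p,q]. For instance
  ∂[v_1,v_3,v_6] = [v_3,v_6] − [v_1,v_6] + [v_1,v_3],
  ∂[v_0,v_2,v_7] = [v_2,v_7] − [v_0,v_7] + [v_0,v_2].
This gives a 27×18 integer matrix of rank 17; reducing to Smith normal form yields diagonal entries (1,1,1,1,1,1,1,1,1,1,1,1,1,1,1,1,1).

Now H_k = ker ∂_k / im ∂_{k+1}, so:

  H_0: rank C_0 − rank ∂_1 = 9 − 8 = 1, and the invariant factors of ∂_1 are all 1, so H_0 = Z.
  H_1: rank ker ∂_1 − rank ∂_2 = (27 − 8) − 17 = 2, and the invariant factors of ∂_2 are all 1, so H_1 = Z^2.
  H_2: rank ker ∂_2 − rank ∂_3 = (18 − 17) − 0 = 1, and there is no ∂_3, so H_2 = Z.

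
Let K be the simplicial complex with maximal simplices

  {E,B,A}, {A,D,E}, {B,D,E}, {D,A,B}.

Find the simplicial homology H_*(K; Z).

H_0 ≅ Z,  H_1 = 0,  H_2 ≅ Z.

Fix the vertex order A < B < D < E and write every simplex with vertices in increasing order. Then dim K = 2 and the simplices of K are:

  0-simplices (4): A, B, D, E
  1-simplices (6): AB, AD, AE, BD, BE, DE
  2-simplices (4): ABD, ABE, ADE, BDE

giving chain groups C_0 ≅ Z^4, C_1 ≅ Z^6, C_2 ≅ Z^4.

The boundary map ∂_1: C_1 → C_0 is given by ∂[p,q] = [q] − [p]. For instance
  ∂AE = E − A.
The 4×6 boundary matrix has rank 3 and Smith normal form diag(1,1,1).

∂_2: C_2 → C_1 acts by ∂[p,q,r] = [q,r] − [p,r] + [p,q]. For instance
  ∂BDE = DE − BE + BD,
  ∂ABE = BE − AE + AB.
As a 6×4 matrix over Z this has rank 3, with invariant factors (1,1,1).

Computing H_k = (kernel of ∂_k) / (image of ∂_{k+1}):

  H_0: rank C_0 − rank ∂_1 = 4 − 3 = 1, and the invariant factors of ∂_1 are all 1, so H_0 ≅ Z.
  H_1: rank ker ∂_1 − rank ∂_2 = (6 − 3) − 3 = 0, and the invariant factors of ∂_2 are all 1, so H_1 ≅ 0.
  H_2: rank ker ∂_2 − rank ∂_3 = (4 − 3) − 0 = 1, and there is no ∂_3, so H_2 ≅ Z.

As a check, the Euler characteristic is 4 − 6 + 4 = 2, which agrees with 1 − 0 + 1 = 2.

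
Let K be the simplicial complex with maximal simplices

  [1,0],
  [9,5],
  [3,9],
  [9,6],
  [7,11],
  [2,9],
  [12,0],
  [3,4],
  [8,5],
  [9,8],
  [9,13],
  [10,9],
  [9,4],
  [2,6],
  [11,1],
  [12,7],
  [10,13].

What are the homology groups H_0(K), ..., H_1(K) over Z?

K has 14 vertices, 17 edges.
rank ∂_0 = 0, rank ∂_1 = 12 ⇒ b_0 = 14 − 0 − 12 = 2; all invariant factors of ∂_1 are 1 so no torsion. So H_0 ≅ Z^2.
rank ∂_1 = 12, rank ∂_2 = 0 ⇒ b_1 = 17 − 12 − 0 = 5. So H_1 ≅ Z^5.

H_0 = Z^2,  H_1 = Z^5.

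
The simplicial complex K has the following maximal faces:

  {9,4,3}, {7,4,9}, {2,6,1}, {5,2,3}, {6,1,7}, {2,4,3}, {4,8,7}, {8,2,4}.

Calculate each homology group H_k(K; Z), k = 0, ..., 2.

H_0 ≅ Z,  H_1 ≅ Z,  H_2 = 0.

We work with the vertex ordering 1 < 2 < 3 < 4 < 5 < 6 < 7 < 8 < 9. The simplices of K, each written with vertices in increasing order, are:

  0-simplices (9): [1], [2], [3], [4], [5], [6], [7], [8], [9]
  1-simplices (17): [1,2], [1,6], [1,7], [2,3], [2,4], [2,5], [2,6], [2,8], [3,4], [3,5], [3,9], [4,7], [4,8], [4,9], [6,7], [7,8], [7,9]
  2-simplices (8): [1,2,6], [1,6,7], [2,3,4], [2,3,5], [2,4,8], [3,4,9], [4,7,8], [4,7,9]

Hence C_0 ≅ Z^9, C_1 ≅ Z^17, C_2 ≅ Z^8.

Boundary ∂_1: C_1 → C_0 is given by ∂[p,q] = [q] − [p]. For instance
  ∂[2,3] = [3] − [2].
The resulting 9×17 matrix has rank 8, and its Smith normal form has invariant factors (1,1,1,1,1,1,1,1).

∂_2: C_2 → C_1 sends each 2-simplex [p,q,r] to [q,r] − [p,r] + [p,q]. For instance
  ∂[2,4,8] = [4,8] − [2,8] + [2,4],
  ∂[2,3,5] = [3,5] − [2,5] + [2,3].
The resulting 17×8 matrix has rank 8, and its Smith normal form has invariant factors (1,1,1,1,1,1,1,1).

From H_k ≅ ker(∂_k) / im(∂_{k+1}) we obtain:

  H_0: rank C_0 − rank ∂_1 = 9 − 8 = 1, and the invariant factors of ∂_1 are all 1, so H_0 ≅ Z.
  H_1: rank ker ∂_1 − rank ∂_2 = (17 − 8) − 8 = 1, and the invariant factors of ∂_2 are all 1, so H_1 ≅ Z.
  H_2: rank ker ∂_2 − rank ∂_3 = (8 − 8) − 0 = 0, and there is no ∂_3, so H_2 ≅ 0.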